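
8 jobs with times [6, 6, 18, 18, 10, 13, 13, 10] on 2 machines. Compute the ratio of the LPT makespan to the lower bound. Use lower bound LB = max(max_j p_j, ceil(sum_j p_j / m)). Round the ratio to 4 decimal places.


LPT order: [18, 18, 13, 13, 10, 10, 6, 6]
Machine loads after assignment: [47, 47]
LPT makespan = 47
Lower bound = max(max_job, ceil(total/2)) = max(18, 47) = 47
Ratio = 47 / 47 = 1.0

1.0


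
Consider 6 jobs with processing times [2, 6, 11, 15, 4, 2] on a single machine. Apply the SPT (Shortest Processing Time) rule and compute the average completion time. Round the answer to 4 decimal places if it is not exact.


Sort jobs by processing time (SPT order): [2, 2, 4, 6, 11, 15]
Compute completion times sequentially:
  Job 1: processing = 2, completes at 2
  Job 2: processing = 2, completes at 4
  Job 3: processing = 4, completes at 8
  Job 4: processing = 6, completes at 14
  Job 5: processing = 11, completes at 25
  Job 6: processing = 15, completes at 40
Sum of completion times = 93
Average completion time = 93/6 = 15.5

15.5


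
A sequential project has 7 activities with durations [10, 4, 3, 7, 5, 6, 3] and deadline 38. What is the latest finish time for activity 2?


LF(activity 2) = deadline - sum of successor durations
Successors: activities 3 through 7 with durations [3, 7, 5, 6, 3]
Sum of successor durations = 24
LF = 38 - 24 = 14

14


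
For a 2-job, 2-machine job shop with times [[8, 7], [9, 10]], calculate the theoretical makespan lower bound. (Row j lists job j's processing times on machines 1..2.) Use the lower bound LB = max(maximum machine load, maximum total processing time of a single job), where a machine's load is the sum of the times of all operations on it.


Machine loads:
  Machine 1: 8 + 9 = 17
  Machine 2: 7 + 10 = 17
Max machine load = 17
Job totals:
  Job 1: 15
  Job 2: 19
Max job total = 19
Lower bound = max(17, 19) = 19

19


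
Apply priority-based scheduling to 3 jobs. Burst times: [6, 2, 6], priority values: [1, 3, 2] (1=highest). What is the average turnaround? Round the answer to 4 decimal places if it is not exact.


Sort by priority (ascending = highest first):
Order: [(1, 6), (2, 6), (3, 2)]
Completion times:
  Priority 1, burst=6, C=6
  Priority 2, burst=6, C=12
  Priority 3, burst=2, C=14
Average turnaround = 32/3 = 10.6667

10.6667


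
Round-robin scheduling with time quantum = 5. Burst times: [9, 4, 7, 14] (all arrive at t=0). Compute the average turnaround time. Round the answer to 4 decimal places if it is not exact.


Time quantum = 5
Execution trace:
  J1 runs 5 units, time = 5
  J2 runs 4 units, time = 9
  J3 runs 5 units, time = 14
  J4 runs 5 units, time = 19
  J1 runs 4 units, time = 23
  J3 runs 2 units, time = 25
  J4 runs 5 units, time = 30
  J4 runs 4 units, time = 34
Finish times: [23, 9, 25, 34]
Average turnaround = 91/4 = 22.75

22.75


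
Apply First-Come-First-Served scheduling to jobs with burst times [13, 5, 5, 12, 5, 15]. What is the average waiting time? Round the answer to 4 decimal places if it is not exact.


FCFS order (as given): [13, 5, 5, 12, 5, 15]
Waiting times:
  Job 1: wait = 0
  Job 2: wait = 13
  Job 3: wait = 18
  Job 4: wait = 23
  Job 5: wait = 35
  Job 6: wait = 40
Sum of waiting times = 129
Average waiting time = 129/6 = 21.5

21.5


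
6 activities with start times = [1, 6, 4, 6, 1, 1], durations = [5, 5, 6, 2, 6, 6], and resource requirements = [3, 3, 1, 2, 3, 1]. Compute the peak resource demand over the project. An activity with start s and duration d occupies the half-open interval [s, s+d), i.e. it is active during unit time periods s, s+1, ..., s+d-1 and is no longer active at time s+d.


Each activity i is active on [start_i, start_i + duration_i).
Compute total resource usage per time slot:
  t=0: active resources = [], total = 0
  t=1: active resources = [3, 3, 1], total = 7
  t=2: active resources = [3, 3, 1], total = 7
  t=3: active resources = [3, 3, 1], total = 7
  t=4: active resources = [3, 1, 3, 1], total = 8
  t=5: active resources = [3, 1, 3, 1], total = 8
  t=6: active resources = [3, 1, 2, 3, 1], total = 10
  t=7: active resources = [3, 1, 2], total = 6
  t=8: active resources = [3, 1], total = 4
  t=9: active resources = [3, 1], total = 4
  t=10: active resources = [3], total = 3
Peak resource demand = 10

10


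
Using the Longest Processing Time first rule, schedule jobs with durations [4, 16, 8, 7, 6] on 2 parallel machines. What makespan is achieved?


Sort jobs in decreasing order (LPT): [16, 8, 7, 6, 4]
Assign each job to the least loaded machine:
  Machine 1: jobs [16, 4], load = 20
  Machine 2: jobs [8, 7, 6], load = 21
Makespan = max load = 21

21


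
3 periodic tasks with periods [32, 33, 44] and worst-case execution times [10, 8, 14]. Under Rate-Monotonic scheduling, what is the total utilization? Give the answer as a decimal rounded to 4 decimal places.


Compute individual utilizations (exact fractions):
  Task 1: C/T = 10/32 = 5/16 (approx. 0.3125)
  Task 2: C/T = 8/33 (approx. 0.2424)
  Task 3: C/T = 14/44 = 7/22 (approx. 0.3182)
Total utilization U = 5/16 + 8/33 + 7/22 = 461/528
Rounded to 4 decimal places: U = 0.8731
RM (Liu & Layland) bound for 3 tasks = 0.779763; compare with U = 461/528 (approx. 0.873106)
bound < U <= 1, so the RM sufficient condition is not met (inconclusive; an exact test such as response-time analysis is needed).

0.8731


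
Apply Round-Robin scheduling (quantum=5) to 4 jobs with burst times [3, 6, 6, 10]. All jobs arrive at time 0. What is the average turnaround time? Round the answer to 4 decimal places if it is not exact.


Time quantum = 5
Execution trace:
  J1 runs 3 units, time = 3
  J2 runs 5 units, time = 8
  J3 runs 5 units, time = 13
  J4 runs 5 units, time = 18
  J2 runs 1 units, time = 19
  J3 runs 1 units, time = 20
  J4 runs 5 units, time = 25
Finish times: [3, 19, 20, 25]
Average turnaround = 67/4 = 16.75

16.75


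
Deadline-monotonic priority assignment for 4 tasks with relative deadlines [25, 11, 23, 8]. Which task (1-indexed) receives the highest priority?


Sort tasks by relative deadline (ascending):
  Task 4: deadline = 8
  Task 2: deadline = 11
  Task 3: deadline = 23
  Task 1: deadline = 25
Priority order (highest first): [4, 2, 3, 1]
Highest priority task = 4

4


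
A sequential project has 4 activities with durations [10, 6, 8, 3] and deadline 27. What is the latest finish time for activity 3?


LF(activity 3) = deadline - sum of successor durations
Successors: activities 4 through 4 with durations [3]
Sum of successor durations = 3
LF = 27 - 3 = 24

24


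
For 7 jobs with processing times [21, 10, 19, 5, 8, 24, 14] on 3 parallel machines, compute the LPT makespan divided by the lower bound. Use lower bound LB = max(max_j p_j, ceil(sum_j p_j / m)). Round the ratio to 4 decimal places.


LPT order: [24, 21, 19, 14, 10, 8, 5]
Machine loads after assignment: [32, 36, 33]
LPT makespan = 36
Lower bound = max(max_job, ceil(total/3)) = max(24, 34) = 34
Ratio = 36 / 34 = 1.0588

1.0588


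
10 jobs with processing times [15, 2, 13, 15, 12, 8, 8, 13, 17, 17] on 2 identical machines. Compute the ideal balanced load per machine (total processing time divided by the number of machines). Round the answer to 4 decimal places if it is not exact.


Total processing time = 15 + 2 + 13 + 15 + 12 + 8 + 8 + 13 + 17 + 17 = 120
Number of machines = 2
Ideal balanced load = 120 / 2 = 60.0

60.0


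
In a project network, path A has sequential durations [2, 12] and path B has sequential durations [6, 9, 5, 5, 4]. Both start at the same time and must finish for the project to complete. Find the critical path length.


Path A total = 2 + 12 = 14
Path B total = 6 + 9 + 5 + 5 + 4 = 29
Critical path = longest path = max(14, 29) = 29

29


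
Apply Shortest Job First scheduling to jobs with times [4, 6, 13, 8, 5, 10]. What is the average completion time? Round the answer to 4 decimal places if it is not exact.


SJF order (ascending): [4, 5, 6, 8, 10, 13]
Completion times:
  Job 1: burst=4, C=4
  Job 2: burst=5, C=9
  Job 3: burst=6, C=15
  Job 4: burst=8, C=23
  Job 5: burst=10, C=33
  Job 6: burst=13, C=46
Average completion = 130/6 = 21.6667

21.6667


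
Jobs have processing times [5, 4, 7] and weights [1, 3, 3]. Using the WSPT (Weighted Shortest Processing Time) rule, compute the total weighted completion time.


Compute p/w ratios and sort ascending (WSPT): [(4, 3), (7, 3), (5, 1)]
Compute weighted completion times:
  Job (p=4,w=3): C=4, w*C=3*4=12
  Job (p=7,w=3): C=11, w*C=3*11=33
  Job (p=5,w=1): C=16, w*C=1*16=16
Total weighted completion time = 61

61


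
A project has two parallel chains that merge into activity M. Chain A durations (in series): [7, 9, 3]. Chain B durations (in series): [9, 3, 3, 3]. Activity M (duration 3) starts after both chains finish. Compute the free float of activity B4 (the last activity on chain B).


ES(B4) = sum of predecessors on chain B = 15
EF(B4) = ES + duration = 15 + 3 = 18
Successor of B4 is M. ES(M) = max(sum(A), sum(B)) = max(19, 18) = 19
Free float = ES(successor) - EF(current) = 19 - 18 = 1

1


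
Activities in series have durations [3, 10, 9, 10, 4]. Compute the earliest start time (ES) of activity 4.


Activity 4 starts after activities 1 through 3 complete.
Predecessor durations: [3, 10, 9]
ES = 3 + 10 + 9 = 22

22


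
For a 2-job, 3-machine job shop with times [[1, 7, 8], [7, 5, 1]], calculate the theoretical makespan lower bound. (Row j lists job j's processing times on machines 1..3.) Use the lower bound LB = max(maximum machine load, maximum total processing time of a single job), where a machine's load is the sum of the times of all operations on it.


Machine loads:
  Machine 1: 1 + 7 = 8
  Machine 2: 7 + 5 = 12
  Machine 3: 8 + 1 = 9
Max machine load = 12
Job totals:
  Job 1: 16
  Job 2: 13
Max job total = 16
Lower bound = max(12, 16) = 16

16


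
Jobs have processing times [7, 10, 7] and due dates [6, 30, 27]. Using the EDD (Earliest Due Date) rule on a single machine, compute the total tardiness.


Sort by due date (EDD order): [(7, 6), (7, 27), (10, 30)]
Compute completion times and tardiness:
  Job 1: p=7, d=6, C=7, tardiness=max(0,7-6)=1
  Job 2: p=7, d=27, C=14, tardiness=max(0,14-27)=0
  Job 3: p=10, d=30, C=24, tardiness=max(0,24-30)=0
Total tardiness = 1

1


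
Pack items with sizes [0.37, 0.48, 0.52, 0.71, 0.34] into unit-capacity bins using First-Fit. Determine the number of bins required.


Place items sequentially using First-Fit:
  Item 0.37 -> new Bin 1
  Item 0.48 -> Bin 1 (now 0.85)
  Item 0.52 -> new Bin 2
  Item 0.71 -> new Bin 3
  Item 0.34 -> Bin 2 (now 0.86)
Total bins used = 3

3


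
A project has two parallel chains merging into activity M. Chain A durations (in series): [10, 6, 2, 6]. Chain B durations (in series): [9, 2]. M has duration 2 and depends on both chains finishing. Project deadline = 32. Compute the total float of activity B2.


Forward pass: ES(B2) = sum of predecessors on chain B = 9
EF = ES + duration = 9 + 2 = 11
Backward pass: LF(M) = deadline = 32; LS(M) = 32 - 2 = 30
LF(B2) = LS(M) - sum(successors on chain B) = 30 - 0 = 30
LS = LF - duration = 30 - 2 = 28
Total float = LS - ES = 28 - 9 = 19

19


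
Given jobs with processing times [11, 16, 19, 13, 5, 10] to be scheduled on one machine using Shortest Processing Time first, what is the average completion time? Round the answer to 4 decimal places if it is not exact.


Sort jobs by processing time (SPT order): [5, 10, 11, 13, 16, 19]
Compute completion times sequentially:
  Job 1: processing = 5, completes at 5
  Job 2: processing = 10, completes at 15
  Job 3: processing = 11, completes at 26
  Job 4: processing = 13, completes at 39
  Job 5: processing = 16, completes at 55
  Job 6: processing = 19, completes at 74
Sum of completion times = 214
Average completion time = 214/6 = 35.6667

35.6667


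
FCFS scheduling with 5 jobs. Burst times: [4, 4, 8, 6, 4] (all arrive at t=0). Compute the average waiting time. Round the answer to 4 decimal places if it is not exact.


FCFS order (as given): [4, 4, 8, 6, 4]
Waiting times:
  Job 1: wait = 0
  Job 2: wait = 4
  Job 3: wait = 8
  Job 4: wait = 16
  Job 5: wait = 22
Sum of waiting times = 50
Average waiting time = 50/5 = 10.0

10.0


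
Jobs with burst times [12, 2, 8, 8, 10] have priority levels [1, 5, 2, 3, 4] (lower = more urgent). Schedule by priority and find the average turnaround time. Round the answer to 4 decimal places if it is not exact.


Sort by priority (ascending = highest first):
Order: [(1, 12), (2, 8), (3, 8), (4, 10), (5, 2)]
Completion times:
  Priority 1, burst=12, C=12
  Priority 2, burst=8, C=20
  Priority 3, burst=8, C=28
  Priority 4, burst=10, C=38
  Priority 5, burst=2, C=40
Average turnaround = 138/5 = 27.6

27.6


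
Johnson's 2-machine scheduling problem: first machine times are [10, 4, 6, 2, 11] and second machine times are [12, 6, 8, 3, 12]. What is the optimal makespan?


Apply Johnson's rule:
  Group 1 (a <= b): [(4, 2, 3), (2, 4, 6), (3, 6, 8), (1, 10, 12), (5, 11, 12)]
  Group 2 (a > b): []
Optimal job order: [4, 2, 3, 1, 5]
Schedule:
  Job 4: M1 done at 2, M2 done at 5
  Job 2: M1 done at 6, M2 done at 12
  Job 3: M1 done at 12, M2 done at 20
  Job 1: M1 done at 22, M2 done at 34
  Job 5: M1 done at 33, M2 done at 46
Makespan = 46

46


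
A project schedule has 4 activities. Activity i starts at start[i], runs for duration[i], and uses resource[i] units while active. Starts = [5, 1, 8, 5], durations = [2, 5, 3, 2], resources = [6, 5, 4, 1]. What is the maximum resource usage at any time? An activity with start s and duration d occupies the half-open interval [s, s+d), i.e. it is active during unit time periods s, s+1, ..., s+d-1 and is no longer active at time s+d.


Each activity i is active on [start_i, start_i + duration_i).
Compute total resource usage per time slot:
  t=0: active resources = [], total = 0
  t=1: active resources = [5], total = 5
  t=2: active resources = [5], total = 5
  t=3: active resources = [5], total = 5
  t=4: active resources = [5], total = 5
  t=5: active resources = [6, 5, 1], total = 12
  t=6: active resources = [6, 1], total = 7
  t=7: active resources = [], total = 0
  t=8: active resources = [4], total = 4
  t=9: active resources = [4], total = 4
  t=10: active resources = [4], total = 4
Peak resource demand = 12

12


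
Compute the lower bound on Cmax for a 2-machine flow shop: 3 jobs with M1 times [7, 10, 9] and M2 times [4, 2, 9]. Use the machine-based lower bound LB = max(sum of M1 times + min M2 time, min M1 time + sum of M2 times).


LB1 = sum(M1 times) + min(M2 times) = 26 + 2 = 28
LB2 = min(M1 times) + sum(M2 times) = 7 + 15 = 22
Lower bound = max(LB1, LB2) = max(28, 22) = 28

28


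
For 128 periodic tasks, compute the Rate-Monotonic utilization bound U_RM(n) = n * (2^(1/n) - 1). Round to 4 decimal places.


Compute 2^(1/128) = 1.0054299011
Subtract 1: 1.0054299011 - 1 = 0.0054299011
Multiply by n: 128 * 0.0054299011 = 0.6950273408
Round to 4 dp: 0.6950

0.6950


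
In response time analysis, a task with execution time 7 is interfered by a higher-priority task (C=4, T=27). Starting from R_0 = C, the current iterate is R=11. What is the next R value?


R_next = C + ceil(R_prev / T_hp) * C_hp
ceil(11 / 27) = ceil(0.4074) = 1
Interference = 1 * 4 = 4
R_next = 7 + 4 = 11
R_next = R_prev, so the iteration has converged (response time = 11).

11


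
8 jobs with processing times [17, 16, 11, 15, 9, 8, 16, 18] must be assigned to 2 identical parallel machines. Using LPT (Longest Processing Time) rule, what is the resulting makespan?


Sort jobs in decreasing order (LPT): [18, 17, 16, 16, 15, 11, 9, 8]
Assign each job to the least loaded machine:
  Machine 1: jobs [18, 16, 11, 9], load = 54
  Machine 2: jobs [17, 16, 15, 8], load = 56
Makespan = max load = 56

56


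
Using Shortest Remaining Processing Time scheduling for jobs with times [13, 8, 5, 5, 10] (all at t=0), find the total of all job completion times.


Since all jobs arrive at t=0, SRPT equals SPT ordering.
SPT order: [5, 5, 8, 10, 13]
Completion times:
  Job 1: p=5, C=5
  Job 2: p=5, C=10
  Job 3: p=8, C=18
  Job 4: p=10, C=28
  Job 5: p=13, C=41
Total completion time = 5 + 10 + 18 + 28 + 41 = 102

102


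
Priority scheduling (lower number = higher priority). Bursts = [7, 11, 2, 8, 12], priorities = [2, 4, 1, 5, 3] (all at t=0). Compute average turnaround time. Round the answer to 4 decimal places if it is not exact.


Sort by priority (ascending = highest first):
Order: [(1, 2), (2, 7), (3, 12), (4, 11), (5, 8)]
Completion times:
  Priority 1, burst=2, C=2
  Priority 2, burst=7, C=9
  Priority 3, burst=12, C=21
  Priority 4, burst=11, C=32
  Priority 5, burst=8, C=40
Average turnaround = 104/5 = 20.8

20.8


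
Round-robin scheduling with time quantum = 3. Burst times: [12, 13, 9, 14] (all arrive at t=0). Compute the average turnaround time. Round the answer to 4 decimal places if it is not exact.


Time quantum = 3
Execution trace:
  J1 runs 3 units, time = 3
  J2 runs 3 units, time = 6
  J3 runs 3 units, time = 9
  J4 runs 3 units, time = 12
  J1 runs 3 units, time = 15
  J2 runs 3 units, time = 18
  J3 runs 3 units, time = 21
  J4 runs 3 units, time = 24
  J1 runs 3 units, time = 27
  J2 runs 3 units, time = 30
  J3 runs 3 units, time = 33
  J4 runs 3 units, time = 36
  J1 runs 3 units, time = 39
  J2 runs 3 units, time = 42
  J4 runs 3 units, time = 45
  J2 runs 1 units, time = 46
  J4 runs 2 units, time = 48
Finish times: [39, 46, 33, 48]
Average turnaround = 166/4 = 41.5

41.5


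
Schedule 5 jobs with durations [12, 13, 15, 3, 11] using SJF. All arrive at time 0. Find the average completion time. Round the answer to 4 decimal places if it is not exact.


SJF order (ascending): [3, 11, 12, 13, 15]
Completion times:
  Job 1: burst=3, C=3
  Job 2: burst=11, C=14
  Job 3: burst=12, C=26
  Job 4: burst=13, C=39
  Job 5: burst=15, C=54
Average completion = 136/5 = 27.2

27.2


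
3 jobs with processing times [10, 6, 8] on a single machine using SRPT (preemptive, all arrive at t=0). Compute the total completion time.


Since all jobs arrive at t=0, SRPT equals SPT ordering.
SPT order: [6, 8, 10]
Completion times:
  Job 1: p=6, C=6
  Job 2: p=8, C=14
  Job 3: p=10, C=24
Total completion time = 6 + 14 + 24 = 44

44


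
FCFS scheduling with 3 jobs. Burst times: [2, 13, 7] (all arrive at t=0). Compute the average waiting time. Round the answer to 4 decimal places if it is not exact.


FCFS order (as given): [2, 13, 7]
Waiting times:
  Job 1: wait = 0
  Job 2: wait = 2
  Job 3: wait = 15
Sum of waiting times = 17
Average waiting time = 17/3 = 5.6667

5.6667


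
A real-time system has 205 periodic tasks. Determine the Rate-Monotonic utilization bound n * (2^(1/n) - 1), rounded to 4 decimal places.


Compute 2^(1/205) = 1.0033869285
Subtract 1: 1.0033869285 - 1 = 0.0033869285
Multiply by n: 205 * 0.0033869285 = 0.6943203425
Round to 4 dp: 0.6943

0.6943


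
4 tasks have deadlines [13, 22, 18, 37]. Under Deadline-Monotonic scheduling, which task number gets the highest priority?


Sort tasks by relative deadline (ascending):
  Task 1: deadline = 13
  Task 3: deadline = 18
  Task 2: deadline = 22
  Task 4: deadline = 37
Priority order (highest first): [1, 3, 2, 4]
Highest priority task = 1

1


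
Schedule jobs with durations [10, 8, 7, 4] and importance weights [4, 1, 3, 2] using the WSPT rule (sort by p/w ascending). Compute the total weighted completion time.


Compute p/w ratios and sort ascending (WSPT): [(4, 2), (7, 3), (10, 4), (8, 1)]
Compute weighted completion times:
  Job (p=4,w=2): C=4, w*C=2*4=8
  Job (p=7,w=3): C=11, w*C=3*11=33
  Job (p=10,w=4): C=21, w*C=4*21=84
  Job (p=8,w=1): C=29, w*C=1*29=29
Total weighted completion time = 154

154


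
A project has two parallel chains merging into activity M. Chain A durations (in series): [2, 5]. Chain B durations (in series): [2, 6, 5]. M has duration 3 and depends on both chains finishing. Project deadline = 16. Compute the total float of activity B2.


Forward pass: ES(B2) = sum of predecessors on chain B = 2
EF = ES + duration = 2 + 6 = 8
Backward pass: LF(M) = deadline = 16; LS(M) = 16 - 3 = 13
LF(B2) = LS(M) - sum(successors on chain B) = 13 - 5 = 8
LS = LF - duration = 8 - 6 = 2
Total float = LS - ES = 2 - 2 = 0

0


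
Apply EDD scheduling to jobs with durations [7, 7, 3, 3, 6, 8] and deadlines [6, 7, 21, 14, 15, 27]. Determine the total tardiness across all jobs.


Sort by due date (EDD order): [(7, 6), (7, 7), (3, 14), (6, 15), (3, 21), (8, 27)]
Compute completion times and tardiness:
  Job 1: p=7, d=6, C=7, tardiness=max(0,7-6)=1
  Job 2: p=7, d=7, C=14, tardiness=max(0,14-7)=7
  Job 3: p=3, d=14, C=17, tardiness=max(0,17-14)=3
  Job 4: p=6, d=15, C=23, tardiness=max(0,23-15)=8
  Job 5: p=3, d=21, C=26, tardiness=max(0,26-21)=5
  Job 6: p=8, d=27, C=34, tardiness=max(0,34-27)=7
Total tardiness = 31

31


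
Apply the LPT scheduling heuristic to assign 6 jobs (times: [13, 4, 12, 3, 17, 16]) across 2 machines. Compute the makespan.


Sort jobs in decreasing order (LPT): [17, 16, 13, 12, 4, 3]
Assign each job to the least loaded machine:
  Machine 1: jobs [17, 12, 4], load = 33
  Machine 2: jobs [16, 13, 3], load = 32
Makespan = max load = 33

33


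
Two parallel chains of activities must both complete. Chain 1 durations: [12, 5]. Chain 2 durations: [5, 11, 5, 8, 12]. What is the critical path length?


Path A total = 12 + 5 = 17
Path B total = 5 + 11 + 5 + 8 + 12 = 41
Critical path = longest path = max(17, 41) = 41

41


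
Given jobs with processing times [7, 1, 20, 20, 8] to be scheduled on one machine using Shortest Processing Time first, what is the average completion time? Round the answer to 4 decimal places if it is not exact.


Sort jobs by processing time (SPT order): [1, 7, 8, 20, 20]
Compute completion times sequentially:
  Job 1: processing = 1, completes at 1
  Job 2: processing = 7, completes at 8
  Job 3: processing = 8, completes at 16
  Job 4: processing = 20, completes at 36
  Job 5: processing = 20, completes at 56
Sum of completion times = 117
Average completion time = 117/5 = 23.4

23.4


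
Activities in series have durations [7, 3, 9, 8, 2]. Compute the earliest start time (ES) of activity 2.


Activity 2 starts after activities 1 through 1 complete.
Predecessor durations: [7]
ES = 7 = 7

7


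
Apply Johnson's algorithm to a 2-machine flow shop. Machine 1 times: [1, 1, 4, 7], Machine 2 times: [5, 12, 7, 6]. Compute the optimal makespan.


Apply Johnson's rule:
  Group 1 (a <= b): [(1, 1, 5), (2, 1, 12), (3, 4, 7)]
  Group 2 (a > b): [(4, 7, 6)]
Optimal job order: [1, 2, 3, 4]
Schedule:
  Job 1: M1 done at 1, M2 done at 6
  Job 2: M1 done at 2, M2 done at 18
  Job 3: M1 done at 6, M2 done at 25
  Job 4: M1 done at 13, M2 done at 31
Makespan = 31

31


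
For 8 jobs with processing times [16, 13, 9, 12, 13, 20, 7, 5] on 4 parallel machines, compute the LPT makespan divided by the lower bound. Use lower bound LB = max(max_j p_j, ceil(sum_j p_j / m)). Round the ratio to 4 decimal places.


LPT order: [20, 16, 13, 13, 12, 9, 7, 5]
Machine loads after assignment: [25, 23, 25, 22]
LPT makespan = 25
Lower bound = max(max_job, ceil(total/4)) = max(20, 24) = 24
Ratio = 25 / 24 = 1.0417

1.0417


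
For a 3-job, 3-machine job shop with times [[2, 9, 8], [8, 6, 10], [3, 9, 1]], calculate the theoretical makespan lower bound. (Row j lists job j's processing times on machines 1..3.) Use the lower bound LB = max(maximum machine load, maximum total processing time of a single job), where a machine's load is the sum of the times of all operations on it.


Machine loads:
  Machine 1: 2 + 8 + 3 = 13
  Machine 2: 9 + 6 + 9 = 24
  Machine 3: 8 + 10 + 1 = 19
Max machine load = 24
Job totals:
  Job 1: 19
  Job 2: 24
  Job 3: 13
Max job total = 24
Lower bound = max(24, 24) = 24

24


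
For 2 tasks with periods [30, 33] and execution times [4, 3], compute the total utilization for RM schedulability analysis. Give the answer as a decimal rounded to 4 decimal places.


Compute individual utilizations (exact fractions):
  Task 1: C/T = 4/30 = 2/15 (approx. 0.1333)
  Task 2: C/T = 3/33 = 1/11 (approx. 0.0909)
Total utilization U = 2/15 + 1/11 = 37/165
Rounded to 4 decimal places: U = 0.2242
RM (Liu & Layland) bound for 2 tasks = 0.828427; compare with U = 37/165 (approx. 0.224242)
U <= bound, so schedulable by RM sufficient condition.

0.2242


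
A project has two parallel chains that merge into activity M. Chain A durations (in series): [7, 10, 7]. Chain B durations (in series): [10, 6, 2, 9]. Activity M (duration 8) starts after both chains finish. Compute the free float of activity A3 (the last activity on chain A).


ES(A3) = sum of predecessors on chain A = 17
EF(A3) = ES + duration = 17 + 7 = 24
Successor of A3 is M. ES(M) = max(sum(A), sum(B)) = max(24, 27) = 27
Free float = ES(successor) - EF(current) = 27 - 24 = 3

3


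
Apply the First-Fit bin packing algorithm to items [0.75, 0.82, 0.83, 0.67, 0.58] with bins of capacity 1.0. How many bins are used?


Place items sequentially using First-Fit:
  Item 0.75 -> new Bin 1
  Item 0.82 -> new Bin 2
  Item 0.83 -> new Bin 3
  Item 0.67 -> new Bin 4
  Item 0.58 -> new Bin 5
Total bins used = 5

5


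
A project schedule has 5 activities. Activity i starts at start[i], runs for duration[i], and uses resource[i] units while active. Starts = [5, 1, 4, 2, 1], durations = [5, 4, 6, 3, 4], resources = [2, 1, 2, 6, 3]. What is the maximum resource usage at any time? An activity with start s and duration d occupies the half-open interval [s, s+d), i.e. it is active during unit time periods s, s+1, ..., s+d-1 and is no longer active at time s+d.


Each activity i is active on [start_i, start_i + duration_i).
Compute total resource usage per time slot:
  t=0: active resources = [], total = 0
  t=1: active resources = [1, 3], total = 4
  t=2: active resources = [1, 6, 3], total = 10
  t=3: active resources = [1, 6, 3], total = 10
  t=4: active resources = [1, 2, 6, 3], total = 12
  t=5: active resources = [2, 2], total = 4
  t=6: active resources = [2, 2], total = 4
  t=7: active resources = [2, 2], total = 4
  t=8: active resources = [2, 2], total = 4
  t=9: active resources = [2, 2], total = 4
Peak resource demand = 12

12


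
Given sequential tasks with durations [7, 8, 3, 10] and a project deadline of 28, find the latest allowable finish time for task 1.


LF(activity 1) = deadline - sum of successor durations
Successors: activities 2 through 4 with durations [8, 3, 10]
Sum of successor durations = 21
LF = 28 - 21 = 7

7


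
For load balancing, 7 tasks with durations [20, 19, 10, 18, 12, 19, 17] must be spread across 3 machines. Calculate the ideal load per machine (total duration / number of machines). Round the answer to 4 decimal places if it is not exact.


Total processing time = 20 + 19 + 10 + 18 + 12 + 19 + 17 = 115
Number of machines = 3
Ideal balanced load = 115 / 3 = 38.3333

38.3333


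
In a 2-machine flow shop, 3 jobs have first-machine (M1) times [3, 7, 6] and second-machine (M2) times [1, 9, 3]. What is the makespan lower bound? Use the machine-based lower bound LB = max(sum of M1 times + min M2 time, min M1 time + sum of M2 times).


LB1 = sum(M1 times) + min(M2 times) = 16 + 1 = 17
LB2 = min(M1 times) + sum(M2 times) = 3 + 13 = 16
Lower bound = max(LB1, LB2) = max(17, 16) = 17

17


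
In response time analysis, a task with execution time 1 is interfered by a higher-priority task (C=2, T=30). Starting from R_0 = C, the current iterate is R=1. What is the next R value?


R_next = C + ceil(R_prev / T_hp) * C_hp
ceil(1 / 30) = ceil(0.0333) = 1
Interference = 1 * 2 = 2
R_next = 1 + 2 = 3

3


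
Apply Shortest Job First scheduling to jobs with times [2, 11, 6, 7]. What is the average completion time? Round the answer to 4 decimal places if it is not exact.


SJF order (ascending): [2, 6, 7, 11]
Completion times:
  Job 1: burst=2, C=2
  Job 2: burst=6, C=8
  Job 3: burst=7, C=15
  Job 4: burst=11, C=26
Average completion = 51/4 = 12.75

12.75


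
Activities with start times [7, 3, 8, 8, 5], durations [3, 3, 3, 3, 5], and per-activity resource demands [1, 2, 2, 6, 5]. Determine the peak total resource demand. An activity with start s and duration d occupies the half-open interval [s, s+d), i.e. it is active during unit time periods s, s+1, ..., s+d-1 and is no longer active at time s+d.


Each activity i is active on [start_i, start_i + duration_i).
Compute total resource usage per time slot:
  t=0: active resources = [], total = 0
  t=1: active resources = [], total = 0
  t=2: active resources = [], total = 0
  t=3: active resources = [2], total = 2
  t=4: active resources = [2], total = 2
  t=5: active resources = [2, 5], total = 7
  t=6: active resources = [5], total = 5
  t=7: active resources = [1, 5], total = 6
  t=8: active resources = [1, 2, 6, 5], total = 14
  t=9: active resources = [1, 2, 6, 5], total = 14
  t=10: active resources = [2, 6], total = 8
Peak resource demand = 14

14


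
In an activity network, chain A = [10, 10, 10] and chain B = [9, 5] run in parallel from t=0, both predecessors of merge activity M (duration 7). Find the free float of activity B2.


ES(B2) = sum of predecessors on chain B = 9
EF(B2) = ES + duration = 9 + 5 = 14
Successor of B2 is M. ES(M) = max(sum(A), sum(B)) = max(30, 14) = 30
Free float = ES(successor) - EF(current) = 30 - 14 = 16

16


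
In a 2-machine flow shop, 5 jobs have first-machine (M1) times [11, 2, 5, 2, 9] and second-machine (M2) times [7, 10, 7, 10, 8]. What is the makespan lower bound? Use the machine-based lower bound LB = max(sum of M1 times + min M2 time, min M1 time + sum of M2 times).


LB1 = sum(M1 times) + min(M2 times) = 29 + 7 = 36
LB2 = min(M1 times) + sum(M2 times) = 2 + 42 = 44
Lower bound = max(LB1, LB2) = max(36, 44) = 44

44


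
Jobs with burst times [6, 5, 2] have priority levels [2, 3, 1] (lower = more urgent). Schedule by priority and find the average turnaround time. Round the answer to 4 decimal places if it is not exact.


Sort by priority (ascending = highest first):
Order: [(1, 2), (2, 6), (3, 5)]
Completion times:
  Priority 1, burst=2, C=2
  Priority 2, burst=6, C=8
  Priority 3, burst=5, C=13
Average turnaround = 23/3 = 7.6667

7.6667


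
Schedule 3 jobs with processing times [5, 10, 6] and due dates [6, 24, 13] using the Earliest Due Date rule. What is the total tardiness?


Sort by due date (EDD order): [(5, 6), (6, 13), (10, 24)]
Compute completion times and tardiness:
  Job 1: p=5, d=6, C=5, tardiness=max(0,5-6)=0
  Job 2: p=6, d=13, C=11, tardiness=max(0,11-13)=0
  Job 3: p=10, d=24, C=21, tardiness=max(0,21-24)=0
Total tardiness = 0

0


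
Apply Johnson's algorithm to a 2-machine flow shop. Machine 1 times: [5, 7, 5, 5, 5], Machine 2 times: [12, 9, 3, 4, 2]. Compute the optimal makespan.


Apply Johnson's rule:
  Group 1 (a <= b): [(1, 5, 12), (2, 7, 9)]
  Group 2 (a > b): [(4, 5, 4), (3, 5, 3), (5, 5, 2)]
Optimal job order: [1, 2, 4, 3, 5]
Schedule:
  Job 1: M1 done at 5, M2 done at 17
  Job 2: M1 done at 12, M2 done at 26
  Job 4: M1 done at 17, M2 done at 30
  Job 3: M1 done at 22, M2 done at 33
  Job 5: M1 done at 27, M2 done at 35
Makespan = 35

35


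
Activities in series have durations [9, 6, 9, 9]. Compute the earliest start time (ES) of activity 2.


Activity 2 starts after activities 1 through 1 complete.
Predecessor durations: [9]
ES = 9 = 9

9


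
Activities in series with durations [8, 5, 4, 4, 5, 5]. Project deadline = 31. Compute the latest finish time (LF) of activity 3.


LF(activity 3) = deadline - sum of successor durations
Successors: activities 4 through 6 with durations [4, 5, 5]
Sum of successor durations = 14
LF = 31 - 14 = 17

17


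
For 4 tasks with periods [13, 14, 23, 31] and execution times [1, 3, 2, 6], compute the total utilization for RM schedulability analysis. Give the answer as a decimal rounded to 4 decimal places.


Compute individual utilizations (exact fractions):
  Task 1: C/T = 1/13 (approx. 0.0769)
  Task 2: C/T = 3/14 (approx. 0.2143)
  Task 3: C/T = 2/23 (approx. 0.087)
  Task 4: C/T = 6/31 (approx. 0.1935)
Total utilization U = 1/13 + 3/14 + 2/23 + 6/31 = 74189/129766
Rounded to 4 decimal places: U = 0.5717
RM (Liu & Layland) bound for 4 tasks = 0.756828; compare with U = 74189/129766 (approx. 0.571714)
U <= bound, so schedulable by RM sufficient condition.

0.5717


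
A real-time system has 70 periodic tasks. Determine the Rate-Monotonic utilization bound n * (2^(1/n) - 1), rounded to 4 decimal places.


Compute 2^(1/70) = 1.0099512906
Subtract 1: 1.0099512906 - 1 = 0.0099512906
Multiply by n: 70 * 0.0099512906 = 0.6965903420
Round to 4 dp: 0.6966

0.6966


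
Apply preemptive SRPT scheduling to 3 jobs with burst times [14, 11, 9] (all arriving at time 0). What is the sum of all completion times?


Since all jobs arrive at t=0, SRPT equals SPT ordering.
SPT order: [9, 11, 14]
Completion times:
  Job 1: p=9, C=9
  Job 2: p=11, C=20
  Job 3: p=14, C=34
Total completion time = 9 + 20 + 34 = 63

63


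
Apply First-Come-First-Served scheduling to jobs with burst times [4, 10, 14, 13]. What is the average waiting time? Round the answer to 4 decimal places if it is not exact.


FCFS order (as given): [4, 10, 14, 13]
Waiting times:
  Job 1: wait = 0
  Job 2: wait = 4
  Job 3: wait = 14
  Job 4: wait = 28
Sum of waiting times = 46
Average waiting time = 46/4 = 11.5

11.5


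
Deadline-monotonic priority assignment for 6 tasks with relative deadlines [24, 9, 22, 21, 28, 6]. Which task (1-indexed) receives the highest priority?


Sort tasks by relative deadline (ascending):
  Task 6: deadline = 6
  Task 2: deadline = 9
  Task 4: deadline = 21
  Task 3: deadline = 22
  Task 1: deadline = 24
  Task 5: deadline = 28
Priority order (highest first): [6, 2, 4, 3, 1, 5]
Highest priority task = 6

6


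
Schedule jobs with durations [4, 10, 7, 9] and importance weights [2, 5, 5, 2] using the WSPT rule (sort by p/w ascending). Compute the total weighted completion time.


Compute p/w ratios and sort ascending (WSPT): [(7, 5), (4, 2), (10, 5), (9, 2)]
Compute weighted completion times:
  Job (p=7,w=5): C=7, w*C=5*7=35
  Job (p=4,w=2): C=11, w*C=2*11=22
  Job (p=10,w=5): C=21, w*C=5*21=105
  Job (p=9,w=2): C=30, w*C=2*30=60
Total weighted completion time = 222

222


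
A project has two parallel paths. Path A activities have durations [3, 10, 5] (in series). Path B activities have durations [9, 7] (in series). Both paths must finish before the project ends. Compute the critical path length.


Path A total = 3 + 10 + 5 = 18
Path B total = 9 + 7 = 16
Critical path = longest path = max(18, 16) = 18

18


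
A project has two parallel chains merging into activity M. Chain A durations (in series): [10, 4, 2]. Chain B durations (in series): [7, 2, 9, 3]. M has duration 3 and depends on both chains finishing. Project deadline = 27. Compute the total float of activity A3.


Forward pass: ES(A3) = sum of predecessors on chain A = 14
EF = ES + duration = 14 + 2 = 16
Backward pass: LF(M) = deadline = 27; LS(M) = 27 - 3 = 24
LF(A3) = LS(M) - sum(successors on chain A) = 24 - 0 = 24
LS = LF - duration = 24 - 2 = 22
Total float = LS - ES = 22 - 14 = 8

8


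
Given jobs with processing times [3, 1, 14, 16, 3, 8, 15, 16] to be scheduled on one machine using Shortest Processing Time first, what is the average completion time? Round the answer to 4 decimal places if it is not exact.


Sort jobs by processing time (SPT order): [1, 3, 3, 8, 14, 15, 16, 16]
Compute completion times sequentially:
  Job 1: processing = 1, completes at 1
  Job 2: processing = 3, completes at 4
  Job 3: processing = 3, completes at 7
  Job 4: processing = 8, completes at 15
  Job 5: processing = 14, completes at 29
  Job 6: processing = 15, completes at 44
  Job 7: processing = 16, completes at 60
  Job 8: processing = 16, completes at 76
Sum of completion times = 236
Average completion time = 236/8 = 29.5

29.5


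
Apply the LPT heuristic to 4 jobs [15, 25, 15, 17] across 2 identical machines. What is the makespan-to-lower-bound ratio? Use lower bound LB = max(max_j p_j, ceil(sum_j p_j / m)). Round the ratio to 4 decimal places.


LPT order: [25, 17, 15, 15]
Machine loads after assignment: [40, 32]
LPT makespan = 40
Lower bound = max(max_job, ceil(total/2)) = max(25, 36) = 36
Ratio = 40 / 36 = 1.1111

1.1111


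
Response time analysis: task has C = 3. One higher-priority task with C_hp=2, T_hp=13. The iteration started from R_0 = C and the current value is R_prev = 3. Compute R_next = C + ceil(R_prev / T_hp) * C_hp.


R_next = C + ceil(R_prev / T_hp) * C_hp
ceil(3 / 13) = ceil(0.2308) = 1
Interference = 1 * 2 = 2
R_next = 3 + 2 = 5

5


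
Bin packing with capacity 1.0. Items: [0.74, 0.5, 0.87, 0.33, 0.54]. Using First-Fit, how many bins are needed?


Place items sequentially using First-Fit:
  Item 0.74 -> new Bin 1
  Item 0.5 -> new Bin 2
  Item 0.87 -> new Bin 3
  Item 0.33 -> Bin 2 (now 0.83)
  Item 0.54 -> new Bin 4
Total bins used = 4

4


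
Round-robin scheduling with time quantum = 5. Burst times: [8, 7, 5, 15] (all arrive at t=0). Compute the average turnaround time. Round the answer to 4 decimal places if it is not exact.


Time quantum = 5
Execution trace:
  J1 runs 5 units, time = 5
  J2 runs 5 units, time = 10
  J3 runs 5 units, time = 15
  J4 runs 5 units, time = 20
  J1 runs 3 units, time = 23
  J2 runs 2 units, time = 25
  J4 runs 5 units, time = 30
  J4 runs 5 units, time = 35
Finish times: [23, 25, 15, 35]
Average turnaround = 98/4 = 24.5

24.5


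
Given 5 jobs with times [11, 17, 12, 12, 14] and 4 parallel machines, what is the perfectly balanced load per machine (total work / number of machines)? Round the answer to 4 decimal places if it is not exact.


Total processing time = 11 + 17 + 12 + 12 + 14 = 66
Number of machines = 4
Ideal balanced load = 66 / 4 = 16.5

16.5


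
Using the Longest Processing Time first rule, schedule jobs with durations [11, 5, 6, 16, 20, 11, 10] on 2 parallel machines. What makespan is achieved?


Sort jobs in decreasing order (LPT): [20, 16, 11, 11, 10, 6, 5]
Assign each job to the least loaded machine:
  Machine 1: jobs [20, 11, 6, 5], load = 42
  Machine 2: jobs [16, 11, 10], load = 37
Makespan = max load = 42

42


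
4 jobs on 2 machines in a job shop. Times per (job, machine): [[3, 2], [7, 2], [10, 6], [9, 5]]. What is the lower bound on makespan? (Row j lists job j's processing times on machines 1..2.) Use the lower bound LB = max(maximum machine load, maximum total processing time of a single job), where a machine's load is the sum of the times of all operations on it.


Machine loads:
  Machine 1: 3 + 7 + 10 + 9 = 29
  Machine 2: 2 + 2 + 6 + 5 = 15
Max machine load = 29
Job totals:
  Job 1: 5
  Job 2: 9
  Job 3: 16
  Job 4: 14
Max job total = 16
Lower bound = max(29, 16) = 29

29


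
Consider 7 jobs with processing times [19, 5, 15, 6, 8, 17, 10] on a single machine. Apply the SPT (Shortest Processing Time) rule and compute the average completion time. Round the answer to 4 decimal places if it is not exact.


Sort jobs by processing time (SPT order): [5, 6, 8, 10, 15, 17, 19]
Compute completion times sequentially:
  Job 1: processing = 5, completes at 5
  Job 2: processing = 6, completes at 11
  Job 3: processing = 8, completes at 19
  Job 4: processing = 10, completes at 29
  Job 5: processing = 15, completes at 44
  Job 6: processing = 17, completes at 61
  Job 7: processing = 19, completes at 80
Sum of completion times = 249
Average completion time = 249/7 = 35.5714

35.5714


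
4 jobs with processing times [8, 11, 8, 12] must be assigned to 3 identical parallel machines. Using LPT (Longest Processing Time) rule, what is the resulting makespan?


Sort jobs in decreasing order (LPT): [12, 11, 8, 8]
Assign each job to the least loaded machine:
  Machine 1: jobs [12], load = 12
  Machine 2: jobs [11], load = 11
  Machine 3: jobs [8, 8], load = 16
Makespan = max load = 16

16
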